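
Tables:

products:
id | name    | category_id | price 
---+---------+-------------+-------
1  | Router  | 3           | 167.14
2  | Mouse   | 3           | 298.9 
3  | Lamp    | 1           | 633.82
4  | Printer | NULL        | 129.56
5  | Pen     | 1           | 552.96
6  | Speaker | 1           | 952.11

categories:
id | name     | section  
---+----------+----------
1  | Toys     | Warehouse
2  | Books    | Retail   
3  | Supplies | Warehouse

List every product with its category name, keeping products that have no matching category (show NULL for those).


LEFT JOIN keeps every row from products (the left table); where category_id has no match in categories, the category columns become NULL. Walk through each product:
  - product 1 (Router): category_id=3 -> matches Supplies
  - product 2 (Mouse): category_id=3 -> matches Supplies
  - product 3 (Lamp): category_id=1 -> matches Toys
  - product 4 (Printer): category_id=NULL, no match -> kept with NULL
  - product 5 (Pen): category_id=1 -> matches Toys
  - product 6 (Speaker): category_id=1 -> matches Toys
All 6 rows appear; 1 has NULL category.

SQL:
SELECT a.name, b.name AS category
FROM products a
LEFT JOIN categories b ON a.category_id = b.id

Result:
name    | category
--------+---------
Router  | Supplies
Mouse   | Supplies
Lamp    | Toys    
Printer | NULL    
Pen     | Toys    
Speaker | Toys    


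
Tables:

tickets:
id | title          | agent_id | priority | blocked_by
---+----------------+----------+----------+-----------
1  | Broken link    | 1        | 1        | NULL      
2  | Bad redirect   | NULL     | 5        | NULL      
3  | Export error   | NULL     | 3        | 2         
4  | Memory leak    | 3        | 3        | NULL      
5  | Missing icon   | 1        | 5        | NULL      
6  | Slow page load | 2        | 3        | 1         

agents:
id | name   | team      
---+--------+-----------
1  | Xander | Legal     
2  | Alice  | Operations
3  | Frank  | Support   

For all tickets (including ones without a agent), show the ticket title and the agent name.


LEFT JOIN keeps every row from tickets (the left table); where agent_id has no match in agents, the agent columns become NULL. Walk through each ticket:
  - ticket 1 (Broken link): agent_id=1 -> matches Xander
  - ticket 2 (Bad redirect): agent_id=NULL, no match -> kept with NULL
  - ticket 3 (Export error): agent_id=NULL, no match -> kept with NULL
  - ticket 4 (Memory leak): agent_id=3 -> matches Frank
  - ticket 5 (Missing icon): agent_id=1 -> matches Xander
  - ticket 6 (Slow page load): agent_id=2 -> matches Alice
All 6 rows appear; 2 have NULL agent.

SQL:
SELECT a.title, b.name AS agent
FROM tickets a
LEFT JOIN agents b ON a.agent_id = b.id

Result:
title          | agent 
---------------+-------
Broken link    | Xander
Bad redirect   | NULL  
Export error   | NULL  
Memory leak    | Frank 
Missing icon   | Xander
Slow page load | Alice 


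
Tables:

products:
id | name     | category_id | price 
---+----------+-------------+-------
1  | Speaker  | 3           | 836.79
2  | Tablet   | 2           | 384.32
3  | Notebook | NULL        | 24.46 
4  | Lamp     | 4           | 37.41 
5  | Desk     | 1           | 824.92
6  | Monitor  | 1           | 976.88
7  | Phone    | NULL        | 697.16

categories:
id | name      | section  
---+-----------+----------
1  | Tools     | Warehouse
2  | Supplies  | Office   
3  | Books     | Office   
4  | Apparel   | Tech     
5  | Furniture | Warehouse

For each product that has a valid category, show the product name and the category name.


INNER JOIN keeps only products rows whose category_id matches an id in categories. Walk through each product:
  - product 1 (Speaker): category_id=3 -> matches Books
  - product 2 (Tablet): category_id=2 -> matches Supplies
  - product 3 (Notebook): category_id=NULL, no match -> dropped
  - product 4 (Lamp): category_id=4 -> matches Apparel
  - product 5 (Desk): category_id=1 -> matches Tools
  - product 6 (Monitor): category_id=1 -> matches Tools
  - product 7 (Phone): category_id=NULL, no match -> dropped
So 2 of 7 rows are dropped.

SQL:
SELECT a.name, b.name AS category
FROM products a
INNER JOIN categories b ON a.category_id = b.id

Result:
name    | category
--------+---------
Speaker | Books   
Tablet  | Supplies
Lamp    | Apparel 
Desk    | Tools   
Monitor | Tools   


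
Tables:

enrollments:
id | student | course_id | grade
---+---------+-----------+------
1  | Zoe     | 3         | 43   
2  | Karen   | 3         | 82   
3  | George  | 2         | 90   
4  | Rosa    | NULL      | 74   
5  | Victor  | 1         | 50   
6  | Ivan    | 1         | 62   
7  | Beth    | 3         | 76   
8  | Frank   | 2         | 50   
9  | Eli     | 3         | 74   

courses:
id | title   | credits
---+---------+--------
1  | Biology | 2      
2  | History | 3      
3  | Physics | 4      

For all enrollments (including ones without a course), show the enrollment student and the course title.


LEFT JOIN keeps every row from enrollments (the left table); where course_id has no match in courses, the course columns become NULL. Walk through each enrollment:
  - enrollment 1 (Zoe): course_id=3 -> matches Physics
  - enrollment 2 (Karen): course_id=3 -> matches Physics
  - enrollment 3 (George): course_id=2 -> matches History
  - enrollment 4 (Rosa): course_id=NULL, no match -> kept with NULL
  - enrollment 5 (Victor): course_id=1 -> matches Biology
  - enrollment 6 (Ivan): course_id=1 -> matches Biology
  - enrollment 7 (Beth): course_id=3 -> matches Physics
  - enrollment 8 (Frank): course_id=2 -> matches History
  - enrollment 9 (Eli): course_id=3 -> matches Physics
All 9 rows appear; 1 has NULL course.

SQL:
SELECT a.student, b.title AS course
FROM enrollments a
LEFT JOIN courses b ON a.course_id = b.id

Result:
student | course 
--------+--------
Zoe     | Physics
Karen   | Physics
George  | History
Rosa    | NULL   
Victor  | Biology
Ivan    | Biology
Beth    | Physics
Frank   | History
Eli     | Physics


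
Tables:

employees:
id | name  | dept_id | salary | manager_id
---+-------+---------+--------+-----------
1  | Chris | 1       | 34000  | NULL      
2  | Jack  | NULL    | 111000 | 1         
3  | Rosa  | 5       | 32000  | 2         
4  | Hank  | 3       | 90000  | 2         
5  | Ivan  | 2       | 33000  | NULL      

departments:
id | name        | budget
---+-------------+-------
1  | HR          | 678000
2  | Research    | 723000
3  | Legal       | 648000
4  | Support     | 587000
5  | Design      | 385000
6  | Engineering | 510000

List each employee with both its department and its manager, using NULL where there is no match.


Two LEFT JOINs from the same base table employees: one to departments via dept_id, one to employees itself via manager_id. Both are LEFT so every employee is preserved.
Match against departments:
  - employee 1 (Chris): dept_id=1 -> matches HR
  - employee 2 (Jack): dept_id=NULL, no match -> kept with NULL
  - employee 3 (Rosa): dept_id=5 -> matches Design
  - employee 4 (Hank): dept_id=3 -> matches Legal
  - employee 5 (Ivan): dept_id=2 -> matches Research
Match against employees (self):
  - employee 1 (Chris): manager_id=NULL -> NULL
  - employee 2 (Jack): manager_id=1 -> Chris
  - employee 3 (Rosa): manager_id=2 -> Jack
  - employee 4 (Hank): manager_id=2 -> Jack
  - employee 5 (Ivan): manager_id=NULL -> NULL

SQL:
SELECT a.name, b.name AS department, c.name AS manager
FROM employees a
LEFT JOIN departments b ON a.dept_id = b.id
LEFT JOIN employees c ON a.manager_id = c.id

Result:
name  | department | manager
------+------------+--------
Chris | HR         | NULL   
Jack  | NULL       | Chris  
Rosa  | Design     | Jack   
Hank  | Legal      | Jack   
Ivan  | Research   | NULL   


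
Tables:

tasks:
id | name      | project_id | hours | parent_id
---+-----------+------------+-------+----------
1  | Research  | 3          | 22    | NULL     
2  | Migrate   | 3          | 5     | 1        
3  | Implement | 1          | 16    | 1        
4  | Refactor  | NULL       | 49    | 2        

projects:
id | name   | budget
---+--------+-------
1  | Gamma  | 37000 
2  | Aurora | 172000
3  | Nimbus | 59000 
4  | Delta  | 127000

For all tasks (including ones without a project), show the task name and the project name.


LEFT JOIN keeps every row from tasks (the left table); where project_id has no match in projects, the project columns become NULL. Walk through each task:
  - task 1 (Research): project_id=3 -> matches Nimbus
  - task 2 (Migrate): project_id=3 -> matches Nimbus
  - task 3 (Implement): project_id=1 -> matches Gamma
  - task 4 (Refactor): project_id=NULL, no match -> kept with NULL
All 4 rows appear; 1 has NULL project.

SQL:
SELECT a.name, b.name AS project
FROM tasks a
LEFT JOIN projects b ON a.project_id = b.id

Result:
name      | project
----------+--------
Research  | Nimbus 
Migrate   | Nimbus 
Implement | Gamma  
Refactor  | NULL   


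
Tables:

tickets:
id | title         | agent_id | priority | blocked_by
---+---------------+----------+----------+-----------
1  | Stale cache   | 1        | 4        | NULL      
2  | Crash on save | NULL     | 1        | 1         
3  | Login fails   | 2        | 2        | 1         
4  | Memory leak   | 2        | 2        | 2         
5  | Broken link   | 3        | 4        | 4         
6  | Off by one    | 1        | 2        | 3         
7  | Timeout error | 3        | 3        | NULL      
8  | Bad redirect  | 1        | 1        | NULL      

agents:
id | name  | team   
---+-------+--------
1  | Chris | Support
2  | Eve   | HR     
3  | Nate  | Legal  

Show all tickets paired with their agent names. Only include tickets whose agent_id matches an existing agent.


INNER JOIN keeps only tickets rows whose agent_id matches an id in agents. Walk through each ticket:
  - ticket 1 (Stale cache): agent_id=1 -> matches Chris
  - ticket 2 (Crash on save): agent_id=NULL, no match -> dropped
  - ticket 3 (Login fails): agent_id=2 -> matches Eve
  - ticket 4 (Memory leak): agent_id=2 -> matches Eve
  - ticket 5 (Broken link): agent_id=3 -> matches Nate
  - ticket 6 (Off by one): agent_id=1 -> matches Chris
  - ticket 7 (Timeout error): agent_id=3 -> matches Nate
  - ticket 8 (Bad redirect): agent_id=1 -> matches Chris
So 1 of 8 rows is dropped.

SQL:
SELECT a.title, b.name AS agent
FROM tickets a
INNER JOIN agents b ON a.agent_id = b.id

Result:
title         | agent
--------------+------
Stale cache   | Chris
Login fails   | Eve  
Memory leak   | Eve  
Broken link   | Nate 
Off by one    | Chris
Timeout error | Nate 
Bad redirect  | Chris


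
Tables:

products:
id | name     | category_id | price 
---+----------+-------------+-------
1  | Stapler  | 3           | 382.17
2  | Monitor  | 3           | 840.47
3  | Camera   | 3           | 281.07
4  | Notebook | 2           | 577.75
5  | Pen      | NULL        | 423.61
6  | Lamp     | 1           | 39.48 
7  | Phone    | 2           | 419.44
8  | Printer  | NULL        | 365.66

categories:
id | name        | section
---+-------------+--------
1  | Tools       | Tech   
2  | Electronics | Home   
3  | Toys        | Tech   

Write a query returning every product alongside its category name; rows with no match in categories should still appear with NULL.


LEFT JOIN keeps every row from products (the left table); where category_id has no match in categories, the category columns become NULL. Walk through each product:
  - product 1 (Stapler): category_id=3 -> matches Toys
  - product 2 (Monitor): category_id=3 -> matches Toys
  - product 3 (Camera): category_id=3 -> matches Toys
  - product 4 (Notebook): category_id=2 -> matches Electronics
  - product 5 (Pen): category_id=NULL, no match -> kept with NULL
  - product 6 (Lamp): category_id=1 -> matches Tools
  - product 7 (Phone): category_id=2 -> matches Electronics
  - product 8 (Printer): category_id=NULL, no match -> kept with NULL
All 8 rows appear; 2 have NULL category.

SQL:
SELECT a.name, b.name AS category
FROM products a
LEFT JOIN categories b ON a.category_id = b.id

Result:
name     | category   
---------+------------
Stapler  | Toys       
Monitor  | Toys       
Camera   | Toys       
Notebook | Electronics
Pen      | NULL       
Lamp     | Tools      
Phone    | Electronics
Printer  | NULL       


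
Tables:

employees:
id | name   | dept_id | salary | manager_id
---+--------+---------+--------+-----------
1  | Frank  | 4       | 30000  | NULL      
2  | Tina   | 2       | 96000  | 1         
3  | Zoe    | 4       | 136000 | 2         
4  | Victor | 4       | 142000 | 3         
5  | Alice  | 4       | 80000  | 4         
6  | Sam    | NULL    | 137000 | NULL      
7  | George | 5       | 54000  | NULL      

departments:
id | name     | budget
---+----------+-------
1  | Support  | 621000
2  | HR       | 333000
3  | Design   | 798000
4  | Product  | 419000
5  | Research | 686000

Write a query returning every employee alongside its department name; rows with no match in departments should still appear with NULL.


LEFT JOIN keeps every row from employees (the left table); where dept_id has no match in departments, the department columns become NULL. Walk through each employee:
  - employee 1 (Frank): dept_id=4 -> matches Product
  - employee 2 (Tina): dept_id=2 -> matches HR
  - employee 3 (Zoe): dept_id=4 -> matches Product
  - employee 4 (Victor): dept_id=4 -> matches Product
  - employee 5 (Alice): dept_id=4 -> matches Product
  - employee 6 (Sam): dept_id=NULL, no match -> kept with NULL
  - employee 7 (George): dept_id=5 -> matches Research
All 7 rows appear; 1 has NULL department.

SQL:
SELECT a.name, b.name AS department
FROM employees a
LEFT JOIN departments b ON a.dept_id = b.id

Result:
name   | department
-------+-----------
Frank  | Product   
Tina   | HR        
Zoe    | Product   
Victor | Product   
Alice  | Product   
Sam    | NULL      
George | Research  


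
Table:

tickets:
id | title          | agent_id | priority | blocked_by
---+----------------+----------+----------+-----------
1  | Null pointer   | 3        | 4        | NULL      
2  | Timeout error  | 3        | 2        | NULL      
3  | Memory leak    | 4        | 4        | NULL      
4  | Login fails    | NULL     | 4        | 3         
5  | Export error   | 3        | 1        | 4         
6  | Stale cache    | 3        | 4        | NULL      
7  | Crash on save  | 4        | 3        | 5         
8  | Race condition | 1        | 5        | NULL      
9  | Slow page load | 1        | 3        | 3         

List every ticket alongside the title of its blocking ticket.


This is a self-join: tickets is joined to a second copy of itself, matching each row's blocked_by to another row's id. Use LEFT JOIN so rows with blocked_by=NULL are kept.
  - ticket 1 (Null pointer): blocked_by=NULL -> NULL
  - ticket 2 (Timeout error): blocked_by=NULL -> NULL
  - ticket 3 (Memory leak): blocked_by=NULL -> NULL
  - ticket 4 (Login fails): blocked_by=3 -> Memory leak
  - ticket 5 (Export error): blocked_by=4 -> Login fails
  - ticket 6 (Stale cache): blocked_by=NULL -> NULL
  - ticket 7 (Crash on save): blocked_by=5 -> Export error
  - ticket 8 (Race condition): blocked_by=NULL -> NULL
  - ticket 9 (Slow page load): blocked_by=3 -> Memory leak

SQL:
SELECT a.title AS item, b.title AS blocked_by
FROM tickets a
LEFT JOIN tickets b ON a.blocked_by = b.id

Result:
item           | blocked_by  
---------------+-------------
Null pointer   | NULL        
Timeout error  | NULL        
Memory leak    | NULL        
Login fails    | Memory leak 
Export error   | Login fails 
Stale cache    | NULL        
Crash on save  | Export error
Race condition | NULL        
Slow page load | Memory leak 


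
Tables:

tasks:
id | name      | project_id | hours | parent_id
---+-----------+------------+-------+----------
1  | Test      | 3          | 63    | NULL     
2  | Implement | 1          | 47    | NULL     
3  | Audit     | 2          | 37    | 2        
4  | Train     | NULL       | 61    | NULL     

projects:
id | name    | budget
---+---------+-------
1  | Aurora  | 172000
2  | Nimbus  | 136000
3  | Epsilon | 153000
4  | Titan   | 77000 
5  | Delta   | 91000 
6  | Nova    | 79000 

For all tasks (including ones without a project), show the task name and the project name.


LEFT JOIN keeps every row from tasks (the left table); where project_id has no match in projects, the project columns become NULL. Walk through each task:
  - task 1 (Test): project_id=3 -> matches Epsilon
  - task 2 (Implement): project_id=1 -> matches Aurora
  - task 3 (Audit): project_id=2 -> matches Nimbus
  - task 4 (Train): project_id=NULL, no match -> kept with NULL
All 4 rows appear; 1 has NULL project.

SQL:
SELECT a.name, b.name AS project
FROM tasks a
LEFT JOIN projects b ON a.project_id = b.id

Result:
name      | project
----------+--------
Test      | Epsilon
Implement | Aurora 
Audit     | Nimbus 
Train     | NULL   


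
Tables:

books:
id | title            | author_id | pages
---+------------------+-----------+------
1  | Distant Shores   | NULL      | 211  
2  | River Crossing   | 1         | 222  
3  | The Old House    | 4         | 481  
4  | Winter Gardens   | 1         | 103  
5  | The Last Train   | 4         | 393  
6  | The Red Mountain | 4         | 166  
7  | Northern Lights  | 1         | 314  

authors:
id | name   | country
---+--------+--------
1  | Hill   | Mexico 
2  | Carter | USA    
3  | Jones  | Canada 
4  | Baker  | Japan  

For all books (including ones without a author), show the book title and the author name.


LEFT JOIN keeps every row from books (the left table); where author_id has no match in authors, the author columns become NULL. Walk through each book:
  - book 1 (Distant Shores): author_id=NULL, no match -> kept with NULL
  - book 2 (River Crossing): author_id=1 -> matches Hill
  - book 3 (The Old House): author_id=4 -> matches Baker
  - book 4 (Winter Gardens): author_id=1 -> matches Hill
  - book 5 (The Last Train): author_id=4 -> matches Baker
  - book 6 (The Red Mountain): author_id=4 -> matches Baker
  - book 7 (Northern Lights): author_id=1 -> matches Hill
All 7 rows appear; 1 has NULL author.

SQL:
SELECT a.title, b.name AS author
FROM books a
LEFT JOIN authors b ON a.author_id = b.id

Result:
title            | author
-----------------+-------
Distant Shores   | NULL  
River Crossing   | Hill  
The Old House    | Baker 
Winter Gardens   | Hill  
The Last Train   | Baker 
The Red Mountain | Baker 
Northern Lights  | Hill  


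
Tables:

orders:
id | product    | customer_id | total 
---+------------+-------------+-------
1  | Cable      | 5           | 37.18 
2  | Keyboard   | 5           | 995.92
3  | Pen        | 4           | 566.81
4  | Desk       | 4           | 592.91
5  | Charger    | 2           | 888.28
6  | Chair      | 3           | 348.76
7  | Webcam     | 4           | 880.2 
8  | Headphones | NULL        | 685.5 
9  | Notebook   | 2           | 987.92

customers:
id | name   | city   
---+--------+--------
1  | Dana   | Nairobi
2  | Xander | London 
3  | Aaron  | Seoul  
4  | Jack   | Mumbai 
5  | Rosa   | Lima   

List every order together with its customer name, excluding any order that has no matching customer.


INNER JOIN keeps only orders rows whose customer_id matches an id in customers. Walk through each order:
  - order 1 (Cable): customer_id=5 -> matches Rosa
  - order 2 (Keyboard): customer_id=5 -> matches Rosa
  - order 3 (Pen): customer_id=4 -> matches Jack
  - order 4 (Desk): customer_id=4 -> matches Jack
  - order 5 (Charger): customer_id=2 -> matches Xander
  - order 6 (Chair): customer_id=3 -> matches Aaron
  - order 7 (Webcam): customer_id=4 -> matches Jack
  - order 8 (Headphones): customer_id=NULL, no match -> dropped
  - order 9 (Notebook): customer_id=2 -> matches Xander
So 1 of 9 rows is dropped.

SQL:
SELECT a.product, b.name AS customer
FROM orders a
INNER JOIN customers b ON a.customer_id = b.id

Result:
product  | customer
---------+---------
Cable    | Rosa    
Keyboard | Rosa    
Pen      | Jack    
Desk     | Jack    
Charger  | Xander  
Chair    | Aaron   
Webcam   | Jack    
Notebook | Xander  


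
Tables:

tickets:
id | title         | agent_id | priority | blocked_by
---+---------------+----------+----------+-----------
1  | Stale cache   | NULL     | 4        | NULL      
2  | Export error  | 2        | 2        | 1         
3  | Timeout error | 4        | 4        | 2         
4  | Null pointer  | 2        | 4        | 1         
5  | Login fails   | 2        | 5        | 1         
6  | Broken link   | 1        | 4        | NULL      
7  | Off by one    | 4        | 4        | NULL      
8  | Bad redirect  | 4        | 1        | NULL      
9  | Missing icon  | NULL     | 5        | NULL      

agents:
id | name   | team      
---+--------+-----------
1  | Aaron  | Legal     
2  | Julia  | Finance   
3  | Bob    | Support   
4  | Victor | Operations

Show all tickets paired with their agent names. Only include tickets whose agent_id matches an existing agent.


INNER JOIN keeps only tickets rows whose agent_id matches an id in agents. Walk through each ticket:
  - ticket 1 (Stale cache): agent_id=NULL, no match -> dropped
  - ticket 2 (Export error): agent_id=2 -> matches Julia
  - ticket 3 (Timeout error): agent_id=4 -> matches Victor
  - ticket 4 (Null pointer): agent_id=2 -> matches Julia
  - ticket 5 (Login fails): agent_id=2 -> matches Julia
  - ticket 6 (Broken link): agent_id=1 -> matches Aaron
  - ticket 7 (Off by one): agent_id=4 -> matches Victor
  - ticket 8 (Bad redirect): agent_id=4 -> matches Victor
  - ticket 9 (Missing icon): agent_id=NULL, no match -> dropped
So 2 of 9 rows are dropped.

SQL:
SELECT a.title, b.name AS agent
FROM tickets a
INNER JOIN agents b ON a.agent_id = b.id

Result:
title         | agent 
--------------+-------
Export error  | Julia 
Timeout error | Victor
Null pointer  | Julia 
Login fails   | Julia 
Broken link   | Aaron 
Off by one    | Victor
Bad redirect  | Victor


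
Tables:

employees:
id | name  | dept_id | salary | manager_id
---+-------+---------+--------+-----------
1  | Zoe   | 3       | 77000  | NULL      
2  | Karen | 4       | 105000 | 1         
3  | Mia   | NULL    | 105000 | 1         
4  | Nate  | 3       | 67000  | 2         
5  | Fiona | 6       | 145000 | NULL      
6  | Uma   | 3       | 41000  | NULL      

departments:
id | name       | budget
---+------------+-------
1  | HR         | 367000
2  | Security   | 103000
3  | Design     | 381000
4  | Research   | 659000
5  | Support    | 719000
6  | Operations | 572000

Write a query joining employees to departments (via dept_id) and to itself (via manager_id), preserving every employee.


Two LEFT JOINs from the same base table employees: one to departments via dept_id, one to employees itself via manager_id. Both are LEFT so every employee is preserved.
Match against departments:
  - employee 1 (Zoe): dept_id=3 -> matches Design
  - employee 2 (Karen): dept_id=4 -> matches Research
  - employee 3 (Mia): dept_id=NULL, no match -> kept with NULL
  - employee 4 (Nate): dept_id=3 -> matches Design
  - employee 5 (Fiona): dept_id=6 -> matches Operations
  - employee 6 (Uma): dept_id=3 -> matches Design
Match against employees (self):
  - employee 1 (Zoe): manager_id=NULL -> NULL
  - employee 2 (Karen): manager_id=1 -> Zoe
  - employee 3 (Mia): manager_id=1 -> Zoe
  - employee 4 (Nate): manager_id=2 -> Karen
  - employee 5 (Fiona): manager_id=NULL -> NULL
  - employee 6 (Uma): manager_id=NULL -> NULL

SQL:
SELECT a.name, b.name AS department, c.name AS manager
FROM employees a
LEFT JOIN departments b ON a.dept_id = b.id
LEFT JOIN employees c ON a.manager_id = c.id

Result:
name  | department | manager
------+------------+--------
Zoe   | Design     | NULL   
Karen | Research   | Zoe    
Mia   | NULL       | Zoe    
Nate  | Design     | Karen  
Fiona | Operations | NULL   
Uma   | Design     | NULL   


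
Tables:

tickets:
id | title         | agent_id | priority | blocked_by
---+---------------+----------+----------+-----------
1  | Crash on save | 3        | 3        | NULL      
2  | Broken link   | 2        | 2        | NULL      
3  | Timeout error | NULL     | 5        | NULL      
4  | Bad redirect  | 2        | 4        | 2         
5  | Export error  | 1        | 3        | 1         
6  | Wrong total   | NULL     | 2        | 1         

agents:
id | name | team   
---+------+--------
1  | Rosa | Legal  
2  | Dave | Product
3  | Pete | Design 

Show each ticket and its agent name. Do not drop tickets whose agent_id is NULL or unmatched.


LEFT JOIN keeps every row from tickets (the left table); where agent_id has no match in agents, the agent columns become NULL. Walk through each ticket:
  - ticket 1 (Crash on save): agent_id=3 -> matches Pete
  - ticket 2 (Broken link): agent_id=2 -> matches Dave
  - ticket 3 (Timeout error): agent_id=NULL, no match -> kept with NULL
  - ticket 4 (Bad redirect): agent_id=2 -> matches Dave
  - ticket 5 (Export error): agent_id=1 -> matches Rosa
  - ticket 6 (Wrong total): agent_id=NULL, no match -> kept with NULL
All 6 rows appear; 2 have NULL agent.

SQL:
SELECT a.title, b.name AS agent
FROM tickets a
LEFT JOIN agents b ON a.agent_id = b.id

Result:
title         | agent
--------------+------
Crash on save | Pete 
Broken link   | Dave 
Timeout error | NULL 
Bad redirect  | Dave 
Export error  | Rosa 
Wrong total   | NULL 


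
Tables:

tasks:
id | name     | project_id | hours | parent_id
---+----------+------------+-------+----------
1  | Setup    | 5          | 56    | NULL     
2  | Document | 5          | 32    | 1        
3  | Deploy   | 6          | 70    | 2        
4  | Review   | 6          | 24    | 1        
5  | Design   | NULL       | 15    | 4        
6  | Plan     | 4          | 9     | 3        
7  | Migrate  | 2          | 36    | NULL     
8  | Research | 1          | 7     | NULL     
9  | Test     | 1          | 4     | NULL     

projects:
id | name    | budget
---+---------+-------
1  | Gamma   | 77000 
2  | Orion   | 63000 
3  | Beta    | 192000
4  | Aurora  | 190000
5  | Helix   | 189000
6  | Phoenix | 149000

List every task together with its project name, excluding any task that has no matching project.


INNER JOIN keeps only tasks rows whose project_id matches an id in projects. Walk through each task:
  - task 1 (Setup): project_id=5 -> matches Helix
  - task 2 (Document): project_id=5 -> matches Helix
  - task 3 (Deploy): project_id=6 -> matches Phoenix
  - task 4 (Review): project_id=6 -> matches Phoenix
  - task 5 (Design): project_id=NULL, no match -> dropped
  - task 6 (Plan): project_id=4 -> matches Aurora
  - task 7 (Migrate): project_id=2 -> matches Orion
  - task 8 (Research): project_id=1 -> matches Gamma
  - task 9 (Test): project_id=1 -> matches Gamma
So 1 of 9 rows is dropped.

SQL:
SELECT a.name, b.name AS project
FROM tasks a
INNER JOIN projects b ON a.project_id = b.id

Result:
name     | project
---------+--------
Setup    | Helix  
Document | Helix  
Deploy   | Phoenix
Review   | Phoenix
Plan     | Aurora 
Migrate  | Orion  
Research | Gamma  
Test     | Gamma  


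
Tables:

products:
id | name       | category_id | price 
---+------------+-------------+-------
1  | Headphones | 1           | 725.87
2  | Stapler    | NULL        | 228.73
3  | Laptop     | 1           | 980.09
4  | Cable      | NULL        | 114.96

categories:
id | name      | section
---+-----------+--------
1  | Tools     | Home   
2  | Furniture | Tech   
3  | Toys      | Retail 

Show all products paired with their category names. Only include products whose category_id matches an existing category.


INNER JOIN keeps only products rows whose category_id matches an id in categories. Walk through each product:
  - product 1 (Headphones): category_id=1 -> matches Tools
  - product 2 (Stapler): category_id=NULL, no match -> dropped
  - product 3 (Laptop): category_id=1 -> matches Tools
  - product 4 (Cable): category_id=NULL, no match -> dropped
So 2 of 4 rows are dropped.

SQL:
SELECT a.name, b.name AS category
FROM products a
INNER JOIN categories b ON a.category_id = b.id

Result:
name       | category
-----------+---------
Headphones | Tools   
Laptop     | Tools   


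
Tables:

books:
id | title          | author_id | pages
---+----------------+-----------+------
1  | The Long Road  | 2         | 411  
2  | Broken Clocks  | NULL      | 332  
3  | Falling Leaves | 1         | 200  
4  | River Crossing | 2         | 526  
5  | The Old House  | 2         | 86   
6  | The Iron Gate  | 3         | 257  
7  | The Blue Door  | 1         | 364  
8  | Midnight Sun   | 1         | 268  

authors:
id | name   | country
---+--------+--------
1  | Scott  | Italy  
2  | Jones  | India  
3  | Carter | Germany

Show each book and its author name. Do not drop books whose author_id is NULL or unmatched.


LEFT JOIN keeps every row from books (the left table); where author_id has no match in authors, the author columns become NULL. Walk through each book:
  - book 1 (The Long Road): author_id=2 -> matches Jones
  - book 2 (Broken Clocks): author_id=NULL, no match -> kept with NULL
  - book 3 (Falling Leaves): author_id=1 -> matches Scott
  - book 4 (River Crossing): author_id=2 -> matches Jones
  - book 5 (The Old House): author_id=2 -> matches Jones
  - book 6 (The Iron Gate): author_id=3 -> matches Carter
  - book 7 (The Blue Door): author_id=1 -> matches Scott
  - book 8 (Midnight Sun): author_id=1 -> matches Scott
All 8 rows appear; 1 has NULL author.

SQL:
SELECT a.title, b.name AS author
FROM books a
LEFT JOIN authors b ON a.author_id = b.id

Result:
title          | author
---------------+-------
The Long Road  | Jones 
Broken Clocks  | NULL  
Falling Leaves | Scott 
River Crossing | Jones 
The Old House  | Jones 
The Iron Gate  | Carter
The Blue Door  | Scott 
Midnight Sun   | Scott 


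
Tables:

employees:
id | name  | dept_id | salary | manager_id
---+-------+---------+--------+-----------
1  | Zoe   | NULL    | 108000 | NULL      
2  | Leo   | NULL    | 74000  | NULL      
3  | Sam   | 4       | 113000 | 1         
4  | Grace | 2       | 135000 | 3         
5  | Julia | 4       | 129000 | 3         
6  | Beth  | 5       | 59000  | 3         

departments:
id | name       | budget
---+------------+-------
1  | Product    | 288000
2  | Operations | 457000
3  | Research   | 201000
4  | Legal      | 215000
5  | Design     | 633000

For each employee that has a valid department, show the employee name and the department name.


INNER JOIN keeps only employees rows whose dept_id matches an id in departments. Walk through each employee:
  - employee 1 (Zoe): dept_id=NULL, no match -> dropped
  - employee 2 (Leo): dept_id=NULL, no match -> dropped
  - employee 3 (Sam): dept_id=4 -> matches Legal
  - employee 4 (Grace): dept_id=2 -> matches Operations
  - employee 5 (Julia): dept_id=4 -> matches Legal
  - employee 6 (Beth): dept_id=5 -> matches Design
So 2 of 6 rows are dropped.

SQL:
SELECT a.name, b.name AS department
FROM employees a
INNER JOIN departments b ON a.dept_id = b.id

Result:
name  | department
------+-----------
Sam   | Legal     
Grace | Operations
Julia | Legal     
Beth  | Design    


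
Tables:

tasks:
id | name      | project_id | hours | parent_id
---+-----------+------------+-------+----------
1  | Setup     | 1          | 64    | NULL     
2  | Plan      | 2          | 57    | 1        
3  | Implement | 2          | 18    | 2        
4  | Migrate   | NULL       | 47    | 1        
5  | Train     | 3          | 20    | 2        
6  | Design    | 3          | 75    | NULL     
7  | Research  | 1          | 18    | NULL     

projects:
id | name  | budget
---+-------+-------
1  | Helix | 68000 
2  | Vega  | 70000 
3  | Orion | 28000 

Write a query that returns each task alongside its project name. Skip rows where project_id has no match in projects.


INNER JOIN keeps only tasks rows whose project_id matches an id in projects. Walk through each task:
  - task 1 (Setup): project_id=1 -> matches Helix
  - task 2 (Plan): project_id=2 -> matches Vega
  - task 3 (Implement): project_id=2 -> matches Vega
  - task 4 (Migrate): project_id=NULL, no match -> dropped
  - task 5 (Train): project_id=3 -> matches Orion
  - task 6 (Design): project_id=3 -> matches Orion
  - task 7 (Research): project_id=1 -> matches Helix
So 1 of 7 rows is dropped.

SQL:
SELECT a.name, b.name AS project
FROM tasks a
INNER JOIN projects b ON a.project_id = b.id

Result:
name      | project
----------+--------
Setup     | Helix  
Plan      | Vega   
Implement | Vega   
Train     | Orion  
Design    | Orion  
Research  | Helix  


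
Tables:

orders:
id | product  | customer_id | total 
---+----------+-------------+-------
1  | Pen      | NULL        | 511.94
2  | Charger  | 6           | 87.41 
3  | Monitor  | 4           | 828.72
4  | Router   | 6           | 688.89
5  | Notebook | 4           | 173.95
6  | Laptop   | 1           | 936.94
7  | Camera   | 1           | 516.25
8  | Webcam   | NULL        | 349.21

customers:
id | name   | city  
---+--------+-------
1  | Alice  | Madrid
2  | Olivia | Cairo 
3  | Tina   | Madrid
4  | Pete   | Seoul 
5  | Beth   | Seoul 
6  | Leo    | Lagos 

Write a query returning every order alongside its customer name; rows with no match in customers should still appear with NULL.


LEFT JOIN keeps every row from orders (the left table); where customer_id has no match in customers, the customer columns become NULL. Walk through each order:
  - order 1 (Pen): customer_id=NULL, no match -> kept with NULL
  - order 2 (Charger): customer_id=6 -> matches Leo
  - order 3 (Monitor): customer_id=4 -> matches Pete
  - order 4 (Router): customer_id=6 -> matches Leo
  - order 5 (Notebook): customer_id=4 -> matches Pete
  - order 6 (Laptop): customer_id=1 -> matches Alice
  - order 7 (Camera): customer_id=1 -> matches Alice
  - order 8 (Webcam): customer_id=NULL, no match -> kept with NULL
All 8 rows appear; 2 have NULL customer.

SQL:
SELECT a.product, b.name AS customer
FROM orders a
LEFT JOIN customers b ON a.customer_id = b.id

Result:
product  | customer
---------+---------
Pen      | NULL    
Charger  | Leo     
Monitor  | Pete    
Router   | Leo     
Notebook | Pete    
Laptop   | Alice   
Camera   | Alice   
Webcam   | NULL    


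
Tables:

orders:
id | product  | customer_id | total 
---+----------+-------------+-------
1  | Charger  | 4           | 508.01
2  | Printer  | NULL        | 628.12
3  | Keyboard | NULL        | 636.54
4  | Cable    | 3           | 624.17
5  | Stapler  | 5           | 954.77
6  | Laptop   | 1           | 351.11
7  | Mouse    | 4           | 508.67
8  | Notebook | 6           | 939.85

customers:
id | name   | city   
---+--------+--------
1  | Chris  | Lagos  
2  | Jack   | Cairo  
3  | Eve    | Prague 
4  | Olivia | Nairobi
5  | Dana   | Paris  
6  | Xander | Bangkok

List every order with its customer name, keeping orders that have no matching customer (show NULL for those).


LEFT JOIN keeps every row from orders (the left table); where customer_id has no match in customers, the customer columns become NULL. Walk through each order:
  - order 1 (Charger): customer_id=4 -> matches Olivia
  - order 2 (Printer): customer_id=NULL, no match -> kept with NULL
  - order 3 (Keyboard): customer_id=NULL, no match -> kept with NULL
  - order 4 (Cable): customer_id=3 -> matches Eve
  - order 5 (Stapler): customer_id=5 -> matches Dana
  - order 6 (Laptop): customer_id=1 -> matches Chris
  - order 7 (Mouse): customer_id=4 -> matches Olivia
  - order 8 (Notebook): customer_id=6 -> matches Xander
All 8 rows appear; 2 have NULL customer.

SQL:
SELECT a.product, b.name AS customer
FROM orders a
LEFT JOIN customers b ON a.customer_id = b.id

Result:
product  | customer
---------+---------
Charger  | Olivia  
Printer  | NULL    
Keyboard | NULL    
Cable    | Eve     
Stapler  | Dana    
Laptop   | Chris   
Mouse    | Olivia  
Notebook | Xander  


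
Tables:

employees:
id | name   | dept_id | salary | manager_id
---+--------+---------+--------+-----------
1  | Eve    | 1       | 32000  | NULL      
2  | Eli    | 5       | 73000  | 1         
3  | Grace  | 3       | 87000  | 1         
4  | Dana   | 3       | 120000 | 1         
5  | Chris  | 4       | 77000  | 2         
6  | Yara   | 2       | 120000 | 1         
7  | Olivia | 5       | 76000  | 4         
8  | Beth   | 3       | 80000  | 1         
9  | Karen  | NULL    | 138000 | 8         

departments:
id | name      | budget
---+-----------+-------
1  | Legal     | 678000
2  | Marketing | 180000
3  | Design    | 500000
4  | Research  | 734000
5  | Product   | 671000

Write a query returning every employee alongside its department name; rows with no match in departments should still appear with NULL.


LEFT JOIN keeps every row from employees (the left table); where dept_id has no match in departments, the department columns become NULL. Walk through each employee:
  - employee 1 (Eve): dept_id=1 -> matches Legal
  - employee 2 (Eli): dept_id=5 -> matches Product
  - employee 3 (Grace): dept_id=3 -> matches Design
  - employee 4 (Dana): dept_id=3 -> matches Design
  - employee 5 (Chris): dept_id=4 -> matches Research
  - employee 6 (Yara): dept_id=2 -> matches Marketing
  - employee 7 (Olivia): dept_id=5 -> matches Product
  - employee 8 (Beth): dept_id=3 -> matches Design
  - employee 9 (Karen): dept_id=NULL, no match -> kept with NULL
All 9 rows appear; 1 has NULL department.

SQL:
SELECT a.name, b.name AS department
FROM employees a
LEFT JOIN departments b ON a.dept_id = b.id

Result:
name   | department
-------+-----------
Eve    | Legal     
Eli    | Product   
Grace  | Design    
Dana   | Design    
Chris  | Research  
Yara   | Marketing 
Olivia | Product   
Beth   | Design    
Karen  | NULL      


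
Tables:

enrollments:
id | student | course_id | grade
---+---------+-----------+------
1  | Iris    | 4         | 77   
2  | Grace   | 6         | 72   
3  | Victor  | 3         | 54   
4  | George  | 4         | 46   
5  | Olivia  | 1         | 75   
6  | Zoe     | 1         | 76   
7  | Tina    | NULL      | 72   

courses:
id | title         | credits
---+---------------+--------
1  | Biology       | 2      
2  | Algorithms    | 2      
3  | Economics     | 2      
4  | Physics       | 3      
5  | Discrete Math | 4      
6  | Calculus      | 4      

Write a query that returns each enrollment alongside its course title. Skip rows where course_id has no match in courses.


INNER JOIN keeps only enrollments rows whose course_id matches an id in courses. Walk through each enrollment:
  - enrollment 1 (Iris): course_id=4 -> matches Physics
  - enrollment 2 (Grace): course_id=6 -> matches Calculus
  - enrollment 3 (Victor): course_id=3 -> matches Economics
  - enrollment 4 (George): course_id=4 -> matches Physics
  - enrollment 5 (Olivia): course_id=1 -> matches Biology
  - enrollment 6 (Zoe): course_id=1 -> matches Biology
  - enrollment 7 (Tina): course_id=NULL, no match -> dropped
So 1 of 7 rows is dropped.

SQL:
SELECT a.student, b.title AS course
FROM enrollments a
INNER JOIN courses b ON a.course_id = b.id

Result:
student | course   
--------+----------
Iris    | Physics  
Grace   | Calculus 
Victor  | Economics
George  | Physics  
Olivia  | Biology  
Zoe     | Biology  


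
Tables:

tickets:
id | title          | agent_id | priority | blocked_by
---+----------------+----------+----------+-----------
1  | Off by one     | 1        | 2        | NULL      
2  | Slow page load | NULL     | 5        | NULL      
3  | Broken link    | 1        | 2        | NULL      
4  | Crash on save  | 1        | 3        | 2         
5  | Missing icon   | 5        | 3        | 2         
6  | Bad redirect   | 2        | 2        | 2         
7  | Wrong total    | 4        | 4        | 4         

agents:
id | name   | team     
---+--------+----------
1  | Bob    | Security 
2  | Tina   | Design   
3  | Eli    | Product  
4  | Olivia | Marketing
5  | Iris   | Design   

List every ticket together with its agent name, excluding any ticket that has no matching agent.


INNER JOIN keeps only tickets rows whose agent_id matches an id in agents. Walk through each ticket:
  - ticket 1 (Off by one): agent_id=1 -> matches Bob
  - ticket 2 (Slow page load): agent_id=NULL, no match -> dropped
  - ticket 3 (Broken link): agent_id=1 -> matches Bob
  - ticket 4 (Crash on save): agent_id=1 -> matches Bob
  - ticket 5 (Missing icon): agent_id=5 -> matches Iris
  - ticket 6 (Bad redirect): agent_id=2 -> matches Tina
  - ticket 7 (Wrong total): agent_id=4 -> matches Olivia
So 1 of 7 rows is dropped.

SQL:
SELECT a.title, b.name AS agent
FROM tickets a
INNER JOIN agents b ON a.agent_id = b.id

Result:
title         | agent 
--------------+-------
Off by one    | Bob   
Broken link   | Bob   
Crash on save | Bob   
Missing icon  | Iris  
Bad redirect  | Tina  
Wrong total   | Olivia
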